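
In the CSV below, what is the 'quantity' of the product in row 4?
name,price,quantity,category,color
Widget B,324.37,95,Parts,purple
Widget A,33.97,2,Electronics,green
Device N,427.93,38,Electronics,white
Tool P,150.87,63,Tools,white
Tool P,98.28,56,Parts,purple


Query: Row 4 ('Tool P'), column 'quantity'
Value: 63

63


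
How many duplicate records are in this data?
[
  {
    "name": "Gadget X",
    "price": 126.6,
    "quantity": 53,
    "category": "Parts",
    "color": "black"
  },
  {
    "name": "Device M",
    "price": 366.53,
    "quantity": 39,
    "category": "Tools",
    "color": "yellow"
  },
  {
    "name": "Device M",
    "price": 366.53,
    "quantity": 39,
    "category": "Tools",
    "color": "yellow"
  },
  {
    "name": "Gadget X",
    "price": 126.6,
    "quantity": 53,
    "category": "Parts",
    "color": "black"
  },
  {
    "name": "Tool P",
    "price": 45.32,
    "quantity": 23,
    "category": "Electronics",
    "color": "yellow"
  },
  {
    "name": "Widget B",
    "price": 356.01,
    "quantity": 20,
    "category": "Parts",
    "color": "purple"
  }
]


Checking 6 records for duplicates:

  Row 1: Gadget X ($126.6, qty 53)
  Row 2: Device M ($366.53, qty 39)
  Row 3: Device M ($366.53, qty 39) <-- DUPLICATE
  Row 4: Gadget X ($126.6, qty 53) <-- DUPLICATE
  Row 5: Tool P ($45.32, qty 23)
  Row 6: Widget B ($356.01, qty 20)

Duplicates found: 2
Unique records: 4

2 duplicates, 4 unique


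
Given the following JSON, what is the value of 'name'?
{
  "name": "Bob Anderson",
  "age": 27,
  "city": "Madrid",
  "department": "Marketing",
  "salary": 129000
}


Looking up field 'name'
Value: Bob Anderson

Bob Anderson


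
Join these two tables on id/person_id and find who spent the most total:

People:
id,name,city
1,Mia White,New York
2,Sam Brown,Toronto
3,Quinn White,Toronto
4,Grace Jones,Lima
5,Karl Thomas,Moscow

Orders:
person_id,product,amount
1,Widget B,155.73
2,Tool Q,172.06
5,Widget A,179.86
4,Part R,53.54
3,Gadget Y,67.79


Join on: people.id = orders.person_id

Joined rows:
  Mia White (New York) bought Widget B for $155.73
  Sam Brown (Toronto) bought Tool Q for $172.06
  Karl Thomas (Moscow) bought Widget A for $179.86
  Grace Jones (Lima) bought Part R for $53.54
  Quinn White (Toronto) bought Gadget Y for $67.79

Total per person:
  Karl Thomas: $179.86
  Sam Brown: $172.06
  Mia White: $155.73
  Quinn White: $67.79
  Grace Jones: $53.54

Top spender: Karl Thomas ($179.86)

Karl Thomas ($179.86)


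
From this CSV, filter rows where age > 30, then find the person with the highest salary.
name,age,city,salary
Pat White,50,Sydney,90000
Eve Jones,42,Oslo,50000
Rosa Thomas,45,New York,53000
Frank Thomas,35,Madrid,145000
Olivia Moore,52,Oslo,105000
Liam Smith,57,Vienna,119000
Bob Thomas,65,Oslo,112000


Filter: age > 30
Sort by: salary (descending)

Filtered records (7):
  Frank Thomas, age 35, salary $145000
  Liam Smith, age 57, salary $119000
  Bob Thomas, age 65, salary $112000
  Olivia Moore, age 52, salary $105000
  Pat White, age 50, salary $90000
  Rosa Thomas, age 45, salary $53000
  Eve Jones, age 42, salary $50000

Highest salary: Frank Thomas ($145000)

Frank Thomas


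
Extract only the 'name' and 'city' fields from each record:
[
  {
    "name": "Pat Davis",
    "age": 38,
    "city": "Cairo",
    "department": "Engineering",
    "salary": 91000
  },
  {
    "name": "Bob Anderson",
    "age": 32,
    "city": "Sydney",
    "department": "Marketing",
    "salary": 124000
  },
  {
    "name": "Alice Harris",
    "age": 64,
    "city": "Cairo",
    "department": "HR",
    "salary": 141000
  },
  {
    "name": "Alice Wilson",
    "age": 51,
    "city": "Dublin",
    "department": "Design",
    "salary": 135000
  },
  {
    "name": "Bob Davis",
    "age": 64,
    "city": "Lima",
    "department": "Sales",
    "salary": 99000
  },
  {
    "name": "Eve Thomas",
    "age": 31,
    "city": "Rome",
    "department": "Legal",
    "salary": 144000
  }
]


Original: 6 records with fields: name, age, city, department, salary
Keep: ['name', 'city']
Drop: ['age', 'department', 'salary']
Result: 6 records, 2 fields each

[
  {
    "name": "Pat Davis",
    "city": "Cairo"
  },
  {
    "name": "Bob Anderson",
    "city": "Sydney"
  },
  {
    "name": "Alice Harris",
    "city": "Cairo"
  },
  {
    "name": "Alice Wilson",
    "city": "Dublin"
  },
  {
    "name": "Bob Davis",
    "city": "Lima"
  },
  {
    "name": "Eve Thomas",
    "city": "Rome"
  }
]


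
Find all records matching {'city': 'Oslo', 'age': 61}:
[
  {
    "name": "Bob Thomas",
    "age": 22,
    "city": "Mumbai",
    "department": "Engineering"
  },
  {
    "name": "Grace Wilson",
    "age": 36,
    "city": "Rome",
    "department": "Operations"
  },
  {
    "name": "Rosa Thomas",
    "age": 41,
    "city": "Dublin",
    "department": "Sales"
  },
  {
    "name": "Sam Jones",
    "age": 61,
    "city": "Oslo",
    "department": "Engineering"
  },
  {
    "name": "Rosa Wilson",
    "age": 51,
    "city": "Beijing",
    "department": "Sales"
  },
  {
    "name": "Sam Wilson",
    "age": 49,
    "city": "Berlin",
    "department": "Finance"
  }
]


Search criteria: {'city': 'Oslo', 'age': 61}

Checking 6 records:
  Bob Thomas: {city: Mumbai, age: 22}
  Grace Wilson: {city: Rome, age: 36}
  Rosa Thomas: {city: Dublin, age: 41}
  Sam Jones: {city: Oslo, age: 61} <-- MATCH
  Rosa Wilson: {city: Beijing, age: 51}
  Sam Wilson: {city: Berlin, age: 49}

Matches: ["Sam Jones"]

["Sam Jones"]


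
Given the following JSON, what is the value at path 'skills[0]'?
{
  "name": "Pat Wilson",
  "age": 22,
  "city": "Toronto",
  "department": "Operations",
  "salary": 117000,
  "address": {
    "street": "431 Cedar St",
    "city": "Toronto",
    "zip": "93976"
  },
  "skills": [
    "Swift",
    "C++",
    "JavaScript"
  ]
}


Query: skills[0]
Path: skills -> first element
Value: Swift

Swift


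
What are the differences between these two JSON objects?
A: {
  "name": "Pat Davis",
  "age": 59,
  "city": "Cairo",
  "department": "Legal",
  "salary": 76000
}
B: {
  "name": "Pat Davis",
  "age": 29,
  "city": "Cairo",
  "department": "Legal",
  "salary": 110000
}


Comparing each field (in key order):
  name: same
  age: DIFFERENT
  city: same
  department: same
  salary: DIFFERENT
Differences:
  age: 59 -> 29
  salary: 76000 -> 110000

2 field(s) changed

2 changes: age, salary


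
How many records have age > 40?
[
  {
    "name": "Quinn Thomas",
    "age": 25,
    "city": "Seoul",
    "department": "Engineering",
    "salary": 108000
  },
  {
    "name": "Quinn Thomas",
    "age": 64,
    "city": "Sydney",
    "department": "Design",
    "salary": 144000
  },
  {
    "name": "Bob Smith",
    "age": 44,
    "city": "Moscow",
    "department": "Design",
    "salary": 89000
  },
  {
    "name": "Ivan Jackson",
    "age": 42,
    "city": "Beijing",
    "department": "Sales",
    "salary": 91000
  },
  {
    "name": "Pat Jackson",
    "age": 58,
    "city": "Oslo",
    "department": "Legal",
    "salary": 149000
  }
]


Data: 5 records
Condition: age > 40

Checking each record:
  Quinn Thomas: 25
  Quinn Thomas: 64 MATCH
  Bob Smith: 44 MATCH
  Ivan Jackson: 42 MATCH
  Pat Jackson: 58 MATCH

Count: 4

4


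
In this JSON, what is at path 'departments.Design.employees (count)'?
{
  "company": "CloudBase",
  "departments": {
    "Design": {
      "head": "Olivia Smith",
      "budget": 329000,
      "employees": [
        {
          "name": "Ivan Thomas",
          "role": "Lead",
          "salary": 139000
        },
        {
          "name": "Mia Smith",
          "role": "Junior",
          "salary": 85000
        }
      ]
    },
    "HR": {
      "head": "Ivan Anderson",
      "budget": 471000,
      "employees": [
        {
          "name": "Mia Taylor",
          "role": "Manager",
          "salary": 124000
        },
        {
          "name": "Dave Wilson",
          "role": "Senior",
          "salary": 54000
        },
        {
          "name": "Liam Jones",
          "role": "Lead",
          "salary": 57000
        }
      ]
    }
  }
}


Path: departments.Design.employees (count)

Navigate:
  -> departments
  -> Design
  -> employees (array, length 2)

2


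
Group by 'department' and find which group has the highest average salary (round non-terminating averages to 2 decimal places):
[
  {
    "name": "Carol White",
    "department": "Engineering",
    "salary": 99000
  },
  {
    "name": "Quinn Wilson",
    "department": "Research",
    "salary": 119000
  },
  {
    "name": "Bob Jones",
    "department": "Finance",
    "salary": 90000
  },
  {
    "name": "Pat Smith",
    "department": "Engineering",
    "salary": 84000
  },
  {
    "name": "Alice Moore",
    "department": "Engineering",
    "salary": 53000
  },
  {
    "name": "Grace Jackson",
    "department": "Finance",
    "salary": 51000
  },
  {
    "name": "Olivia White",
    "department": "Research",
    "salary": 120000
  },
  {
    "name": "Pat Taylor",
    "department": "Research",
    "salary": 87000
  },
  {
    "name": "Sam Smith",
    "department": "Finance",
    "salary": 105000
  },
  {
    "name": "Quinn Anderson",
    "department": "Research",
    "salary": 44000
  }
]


Group by: department

Groups:
  Engineering: 3 people, avg salary = 236000/3 ≈ $78666.67
  Finance: 3 people, avg salary = 246000/3 = $82000
  Research: 4 people, avg salary = 370000/4 = $92500

Highest average salary: Research ($92500)

Research ($92500)


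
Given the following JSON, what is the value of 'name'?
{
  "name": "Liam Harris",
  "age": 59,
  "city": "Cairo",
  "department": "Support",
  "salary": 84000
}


Looking up field 'name'
Value: Liam Harris

Liam Harris


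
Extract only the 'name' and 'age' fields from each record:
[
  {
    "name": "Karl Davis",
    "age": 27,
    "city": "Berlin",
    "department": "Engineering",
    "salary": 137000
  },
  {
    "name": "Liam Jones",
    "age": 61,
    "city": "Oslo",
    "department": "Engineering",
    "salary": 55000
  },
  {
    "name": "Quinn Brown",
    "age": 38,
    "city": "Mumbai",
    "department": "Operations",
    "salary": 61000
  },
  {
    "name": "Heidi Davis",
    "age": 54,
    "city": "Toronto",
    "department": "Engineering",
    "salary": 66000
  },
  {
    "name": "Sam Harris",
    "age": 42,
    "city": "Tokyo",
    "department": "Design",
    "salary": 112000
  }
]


Original: 5 records with fields: name, age, city, department, salary
Keep: ['name', 'age']
Drop: ['city', 'department', 'salary']
Result: 5 records, 2 fields each

[
  {
    "name": "Karl Davis",
    "age": 27
  },
  {
    "name": "Liam Jones",
    "age": 61
  },
  {
    "name": "Quinn Brown",
    "age": 38
  },
  {
    "name": "Heidi Davis",
    "age": 54
  },
  {
    "name": "Sam Harris",
    "age": 42
  }
]


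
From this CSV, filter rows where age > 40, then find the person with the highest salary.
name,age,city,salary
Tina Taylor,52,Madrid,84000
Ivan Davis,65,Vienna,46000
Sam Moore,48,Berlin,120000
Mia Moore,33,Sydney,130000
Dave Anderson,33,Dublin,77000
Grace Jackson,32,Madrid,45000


Filter: age > 40
Sort by: salary (descending)

Filtered records (3):
  Sam Moore, age 48, salary $120000
  Tina Taylor, age 52, salary $84000
  Ivan Davis, age 65, salary $46000

Highest salary: Sam Moore ($120000)

Sam Moore


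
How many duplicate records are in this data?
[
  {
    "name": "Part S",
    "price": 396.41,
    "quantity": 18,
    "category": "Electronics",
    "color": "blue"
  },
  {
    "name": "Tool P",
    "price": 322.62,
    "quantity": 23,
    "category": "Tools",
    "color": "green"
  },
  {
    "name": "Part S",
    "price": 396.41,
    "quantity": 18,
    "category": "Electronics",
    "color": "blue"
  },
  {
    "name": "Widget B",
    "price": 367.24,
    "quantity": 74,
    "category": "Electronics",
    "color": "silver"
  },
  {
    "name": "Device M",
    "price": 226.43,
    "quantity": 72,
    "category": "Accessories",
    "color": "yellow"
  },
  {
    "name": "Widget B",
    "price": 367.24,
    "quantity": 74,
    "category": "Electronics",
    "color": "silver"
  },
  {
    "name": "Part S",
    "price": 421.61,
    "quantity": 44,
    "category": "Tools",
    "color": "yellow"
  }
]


Checking 7 records for duplicates:

  Row 1: Part S ($396.41, qty 18)
  Row 2: Tool P ($322.62, qty 23)
  Row 3: Part S ($396.41, qty 18) <-- DUPLICATE
  Row 4: Widget B ($367.24, qty 74)
  Row 5: Device M ($226.43, qty 72)
  Row 6: Widget B ($367.24, qty 74) <-- DUPLICATE
  Row 7: Part S ($421.61, qty 44)

Duplicates found: 2
Unique records: 5

2 duplicates, 5 unique


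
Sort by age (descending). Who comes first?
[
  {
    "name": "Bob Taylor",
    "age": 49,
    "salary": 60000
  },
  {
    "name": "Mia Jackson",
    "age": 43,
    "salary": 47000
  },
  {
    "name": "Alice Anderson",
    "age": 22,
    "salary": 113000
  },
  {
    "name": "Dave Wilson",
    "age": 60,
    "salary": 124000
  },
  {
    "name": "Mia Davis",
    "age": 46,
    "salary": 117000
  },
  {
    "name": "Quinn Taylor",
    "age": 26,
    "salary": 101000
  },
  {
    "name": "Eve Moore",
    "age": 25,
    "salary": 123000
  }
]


Sort by: age (descending)

Sorted order:
  1. Dave Wilson (age = 60)
  2. Bob Taylor (age = 49)
  3. Mia Davis (age = 46)
  4. Mia Jackson (age = 43)
  5. Quinn Taylor (age = 26)
  6. Eve Moore (age = 25)
  7. Alice Anderson (age = 22)

First: Dave Wilson

Dave Wilson


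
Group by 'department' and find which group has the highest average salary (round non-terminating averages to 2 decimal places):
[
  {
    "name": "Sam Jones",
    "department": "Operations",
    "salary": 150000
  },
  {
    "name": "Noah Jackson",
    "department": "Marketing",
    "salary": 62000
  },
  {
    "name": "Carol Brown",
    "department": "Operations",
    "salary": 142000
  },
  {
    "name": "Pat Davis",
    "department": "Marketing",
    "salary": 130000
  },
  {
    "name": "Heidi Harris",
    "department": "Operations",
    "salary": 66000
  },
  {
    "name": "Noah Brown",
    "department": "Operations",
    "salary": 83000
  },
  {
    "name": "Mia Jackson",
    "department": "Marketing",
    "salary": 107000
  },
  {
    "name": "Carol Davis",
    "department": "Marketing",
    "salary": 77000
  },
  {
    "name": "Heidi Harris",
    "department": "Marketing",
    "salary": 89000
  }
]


Group by: department

Groups:
  Marketing: 5 people, avg salary = 465000/5 = $93000
  Operations: 4 people, avg salary = 441000/4 = $110250

Highest average salary: Operations ($110250)

Operations ($110250)


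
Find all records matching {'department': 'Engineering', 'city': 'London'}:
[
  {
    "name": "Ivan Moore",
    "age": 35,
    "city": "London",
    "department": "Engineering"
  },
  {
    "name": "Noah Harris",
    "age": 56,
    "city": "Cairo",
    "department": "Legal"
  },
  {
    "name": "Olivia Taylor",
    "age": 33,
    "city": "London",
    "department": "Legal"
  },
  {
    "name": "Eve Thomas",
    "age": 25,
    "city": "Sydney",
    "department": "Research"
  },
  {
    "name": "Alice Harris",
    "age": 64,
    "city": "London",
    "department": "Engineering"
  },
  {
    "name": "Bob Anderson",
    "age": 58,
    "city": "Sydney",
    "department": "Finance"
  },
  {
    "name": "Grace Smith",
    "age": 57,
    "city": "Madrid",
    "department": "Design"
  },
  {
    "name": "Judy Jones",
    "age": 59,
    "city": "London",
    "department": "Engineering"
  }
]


Search criteria: {'department': 'Engineering', 'city': 'London'}

Checking 8 records:
  Ivan Moore: {department: Engineering, city: London} <-- MATCH
  Noah Harris: {department: Legal, city: Cairo}
  Olivia Taylor: {department: Legal, city: London}
  Eve Thomas: {department: Research, city: Sydney}
  Alice Harris: {department: Engineering, city: London} <-- MATCH
  Bob Anderson: {department: Finance, city: Sydney}
  Grace Smith: {department: Design, city: Madrid}
  Judy Jones: {department: Engineering, city: London} <-- MATCH

Matches: ["Ivan Moore", "Alice Harris", "Judy Jones"]

["Ivan Moore", "Alice Harris", "Judy Jones"]


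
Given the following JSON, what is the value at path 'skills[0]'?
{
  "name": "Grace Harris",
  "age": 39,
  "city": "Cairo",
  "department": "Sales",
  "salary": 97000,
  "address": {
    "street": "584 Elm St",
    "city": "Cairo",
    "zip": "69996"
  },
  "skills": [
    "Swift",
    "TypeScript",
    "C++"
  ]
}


Query: skills[0]
Path: skills -> first element
Value: Swift

Swift


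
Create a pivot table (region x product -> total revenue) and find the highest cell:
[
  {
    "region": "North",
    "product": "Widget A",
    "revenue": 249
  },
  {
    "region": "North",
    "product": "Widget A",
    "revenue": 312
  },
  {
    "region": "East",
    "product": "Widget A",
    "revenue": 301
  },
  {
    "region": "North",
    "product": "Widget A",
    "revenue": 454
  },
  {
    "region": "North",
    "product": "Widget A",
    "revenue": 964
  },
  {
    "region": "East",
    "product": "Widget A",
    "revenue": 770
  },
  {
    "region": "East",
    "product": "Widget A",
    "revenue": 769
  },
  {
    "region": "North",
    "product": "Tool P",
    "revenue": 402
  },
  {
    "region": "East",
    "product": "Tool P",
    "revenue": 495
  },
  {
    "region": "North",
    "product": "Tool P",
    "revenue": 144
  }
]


Pivot: region (rows) x product (columns) -> total revenue

     Tool P        Widget A    
East           495          1840  
North          546          1979  

Highest: North / Widget A = $1979

North / Widget A = $1979


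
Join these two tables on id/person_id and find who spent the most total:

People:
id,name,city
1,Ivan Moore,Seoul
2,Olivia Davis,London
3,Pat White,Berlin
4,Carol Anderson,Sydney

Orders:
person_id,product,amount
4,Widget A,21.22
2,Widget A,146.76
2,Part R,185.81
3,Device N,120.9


Join on: people.id = orders.person_id

Joined rows:
  Carol Anderson (Sydney) bought Widget A for $21.22
  Olivia Davis (London) bought Widget A for $146.76
  Olivia Davis (London) bought Part R for $185.81
  Pat White (Berlin) bought Device N for $120.9

Total per person:
  Olivia Davis: $332.57
  Pat White: $120.90
  Carol Anderson: $21.22

Top spender: Olivia Davis ($332.57)

Olivia Davis ($332.57)


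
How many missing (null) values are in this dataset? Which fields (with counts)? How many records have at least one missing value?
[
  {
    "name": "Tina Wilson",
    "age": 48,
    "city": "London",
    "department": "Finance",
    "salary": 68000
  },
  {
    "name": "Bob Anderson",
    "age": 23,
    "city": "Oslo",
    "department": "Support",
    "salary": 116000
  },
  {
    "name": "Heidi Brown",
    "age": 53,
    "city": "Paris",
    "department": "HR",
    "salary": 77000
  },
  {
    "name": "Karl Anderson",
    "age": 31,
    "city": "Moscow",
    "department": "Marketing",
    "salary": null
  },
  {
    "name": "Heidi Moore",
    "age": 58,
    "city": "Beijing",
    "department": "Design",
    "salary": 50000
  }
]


Checking for missing (null) values in 5 records:

  Tina Wilson: complete
  Bob Anderson: complete
  Heidi Brown: complete
  Karl Anderson: salary
  Heidi Moore: complete

Per field:
  name: 0 missing
  age: 0 missing
  city: 0 missing
  department: 0 missing
  salary: 1 missing

Total missing values: 1
Records with any missing: 1

1 missing values (salary: 1); 1 incomplete records


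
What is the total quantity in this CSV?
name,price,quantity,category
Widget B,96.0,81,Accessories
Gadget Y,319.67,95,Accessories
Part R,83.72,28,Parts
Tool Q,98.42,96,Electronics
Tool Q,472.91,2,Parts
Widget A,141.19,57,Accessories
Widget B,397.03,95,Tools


Computing total quantity:
Values: [81, 95, 28, 96, 2, 57, 95]
Sum = 454

454


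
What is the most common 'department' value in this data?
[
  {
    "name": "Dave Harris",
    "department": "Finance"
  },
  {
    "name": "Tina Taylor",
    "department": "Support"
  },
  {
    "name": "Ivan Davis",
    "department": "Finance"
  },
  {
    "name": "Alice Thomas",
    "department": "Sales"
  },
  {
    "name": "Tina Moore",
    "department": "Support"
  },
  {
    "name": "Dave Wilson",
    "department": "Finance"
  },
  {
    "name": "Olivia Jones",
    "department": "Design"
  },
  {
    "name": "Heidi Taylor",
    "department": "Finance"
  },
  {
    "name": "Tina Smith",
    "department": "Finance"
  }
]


Counting 'department' values across 9 records:

  Finance: 5 #####
  Support: 2 ##
  Sales: 1 #
  Design: 1 #

Most common: Finance (5 times)

Finance (5 times)


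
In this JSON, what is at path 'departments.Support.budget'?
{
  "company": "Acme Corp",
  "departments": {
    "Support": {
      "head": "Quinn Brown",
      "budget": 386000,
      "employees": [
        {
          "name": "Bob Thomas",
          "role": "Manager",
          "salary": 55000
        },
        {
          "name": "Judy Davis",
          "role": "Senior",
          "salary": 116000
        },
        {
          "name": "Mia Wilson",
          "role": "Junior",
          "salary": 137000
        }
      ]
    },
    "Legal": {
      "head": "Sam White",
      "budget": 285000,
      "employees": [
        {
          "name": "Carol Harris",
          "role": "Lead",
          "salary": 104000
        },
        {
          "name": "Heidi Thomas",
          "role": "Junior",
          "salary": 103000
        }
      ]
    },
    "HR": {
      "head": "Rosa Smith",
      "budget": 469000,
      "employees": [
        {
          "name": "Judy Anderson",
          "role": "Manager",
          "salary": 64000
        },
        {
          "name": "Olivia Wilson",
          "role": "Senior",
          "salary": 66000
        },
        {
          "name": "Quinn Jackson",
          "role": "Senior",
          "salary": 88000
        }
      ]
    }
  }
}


Path: departments.Support.budget

Navigate:
  -> departments
  -> Support
  -> budget = 386000

386000


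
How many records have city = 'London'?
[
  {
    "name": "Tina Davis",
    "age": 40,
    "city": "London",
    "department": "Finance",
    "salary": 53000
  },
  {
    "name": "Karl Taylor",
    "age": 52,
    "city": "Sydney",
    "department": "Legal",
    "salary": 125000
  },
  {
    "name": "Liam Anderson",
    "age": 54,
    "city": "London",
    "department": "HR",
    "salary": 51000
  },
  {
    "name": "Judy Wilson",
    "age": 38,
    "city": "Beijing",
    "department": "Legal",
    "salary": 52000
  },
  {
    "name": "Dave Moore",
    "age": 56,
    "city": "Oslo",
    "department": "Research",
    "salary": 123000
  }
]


Data: 5 records
Condition: city = 'London'

Checking each record:
  Tina Davis: London MATCH
  Karl Taylor: Sydney
  Liam Anderson: London MATCH
  Judy Wilson: Beijing
  Dave Moore: Oslo

Count: 2

2


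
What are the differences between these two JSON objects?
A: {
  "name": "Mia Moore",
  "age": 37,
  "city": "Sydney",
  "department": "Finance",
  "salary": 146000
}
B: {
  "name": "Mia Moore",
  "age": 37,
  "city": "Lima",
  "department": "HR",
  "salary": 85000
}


Comparing each field (in key order):
  name: same
  age: same
  city: DIFFERENT
  department: DIFFERENT
  salary: DIFFERENT
Differences:
  city: Sydney -> Lima
  department: Finance -> HR
  salary: 146000 -> 85000

3 field(s) changed

3 changes: city, department, salary


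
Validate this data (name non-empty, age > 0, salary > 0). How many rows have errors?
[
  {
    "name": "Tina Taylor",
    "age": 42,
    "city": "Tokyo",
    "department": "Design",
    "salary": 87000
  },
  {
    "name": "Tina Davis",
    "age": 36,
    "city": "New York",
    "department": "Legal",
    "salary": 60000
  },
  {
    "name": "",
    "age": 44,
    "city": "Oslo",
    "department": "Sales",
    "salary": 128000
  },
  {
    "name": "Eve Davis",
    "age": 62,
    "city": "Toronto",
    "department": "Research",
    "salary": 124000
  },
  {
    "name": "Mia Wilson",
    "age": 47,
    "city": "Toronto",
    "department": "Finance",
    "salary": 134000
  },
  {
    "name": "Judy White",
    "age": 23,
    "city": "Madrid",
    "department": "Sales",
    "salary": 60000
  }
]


Validating 6 records:
Rules: name non-empty, age > 0, salary > 0

  Row 1 (Tina Taylor): OK
  Row 2 (Tina Davis): OK
  Row 3 (???): empty name
  Row 4 (Eve Davis): OK
  Row 5 (Mia Wilson): OK
  Row 6 (Judy White): OK

Total errors: 1

1 errors


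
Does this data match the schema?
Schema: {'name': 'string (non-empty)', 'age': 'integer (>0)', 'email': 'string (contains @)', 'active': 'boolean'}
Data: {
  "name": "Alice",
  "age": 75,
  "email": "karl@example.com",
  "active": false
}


Validating each field against schema:
  name: OK (non-empty string)
  age: OK (positive integer)
  email: OK (string with @)
  active: OK (boolean)

Result: VALID

VALID


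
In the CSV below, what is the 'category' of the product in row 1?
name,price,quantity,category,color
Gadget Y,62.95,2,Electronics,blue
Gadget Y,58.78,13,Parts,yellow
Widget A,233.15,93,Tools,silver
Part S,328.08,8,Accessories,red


Query: Row 1 ('Gadget Y'), column 'category'
Value: Electronics

Electronics


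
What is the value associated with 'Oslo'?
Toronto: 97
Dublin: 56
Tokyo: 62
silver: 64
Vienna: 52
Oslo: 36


Looking up key 'Oslo'
Value: 36

36


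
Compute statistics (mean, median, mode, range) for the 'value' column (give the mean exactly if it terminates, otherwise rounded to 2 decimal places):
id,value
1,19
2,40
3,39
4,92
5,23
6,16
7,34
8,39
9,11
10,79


Data: [19, 40, 39, 92, 23, 16, 34, 39, 11, 79]
Count: 10
Sum: 392
Mean: 392/10 = 39.2
Sorted: [11, 16, 19, 23, 34, 39, 39, 40, 79, 92]
Median: 36.5
Mode: 39 (2 times)
Range: 92 - 11 = 81
Min: 11, Max: 92

mean=39.2, median=36.5, mode=39, range=81


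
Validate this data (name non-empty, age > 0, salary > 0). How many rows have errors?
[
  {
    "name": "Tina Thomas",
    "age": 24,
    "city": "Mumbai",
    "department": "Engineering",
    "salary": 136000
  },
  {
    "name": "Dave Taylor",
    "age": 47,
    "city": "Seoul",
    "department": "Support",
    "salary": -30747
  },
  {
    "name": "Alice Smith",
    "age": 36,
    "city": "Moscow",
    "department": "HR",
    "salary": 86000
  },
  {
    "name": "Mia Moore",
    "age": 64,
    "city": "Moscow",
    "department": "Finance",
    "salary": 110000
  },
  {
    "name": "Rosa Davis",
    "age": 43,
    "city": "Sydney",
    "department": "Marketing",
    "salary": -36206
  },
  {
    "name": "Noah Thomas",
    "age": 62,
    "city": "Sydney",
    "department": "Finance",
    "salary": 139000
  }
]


Validating 6 records:
Rules: name non-empty, age > 0, salary > 0

  Row 1 (Tina Thomas): OK
  Row 2 (Dave Taylor): negative salary: -30747
  Row 3 (Alice Smith): OK
  Row 4 (Mia Moore): OK
  Row 5 (Rosa Davis): negative salary: -36206
  Row 6 (Noah Thomas): OK

Total errors: 2

2 errors


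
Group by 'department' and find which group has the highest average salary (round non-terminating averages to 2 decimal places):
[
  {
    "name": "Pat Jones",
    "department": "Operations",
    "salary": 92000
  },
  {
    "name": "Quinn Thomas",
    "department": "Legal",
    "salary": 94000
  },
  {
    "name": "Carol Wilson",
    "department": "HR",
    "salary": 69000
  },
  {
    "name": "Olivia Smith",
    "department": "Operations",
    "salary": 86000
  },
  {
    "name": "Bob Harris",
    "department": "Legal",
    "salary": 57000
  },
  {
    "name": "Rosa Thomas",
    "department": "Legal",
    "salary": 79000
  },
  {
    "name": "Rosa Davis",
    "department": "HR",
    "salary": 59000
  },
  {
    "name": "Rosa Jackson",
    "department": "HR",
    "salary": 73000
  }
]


Group by: department

Groups:
  HR: 3 people, avg salary = 201000/3 = $67000
  Legal: 3 people, avg salary = 230000/3 ≈ $76666.67
  Operations: 2 people, avg salary = 178000/2 = $89000

Highest average salary: Operations ($89000)

Operations ($89000)


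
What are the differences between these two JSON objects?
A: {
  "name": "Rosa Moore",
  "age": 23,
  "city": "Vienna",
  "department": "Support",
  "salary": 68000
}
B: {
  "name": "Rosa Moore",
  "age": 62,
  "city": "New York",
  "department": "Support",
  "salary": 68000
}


Comparing each field (in key order):
  name: same
  age: DIFFERENT
  city: DIFFERENT
  department: same
  salary: same
Differences:
  age: 23 -> 62
  city: Vienna -> New York

2 field(s) changed

2 changes: age, city


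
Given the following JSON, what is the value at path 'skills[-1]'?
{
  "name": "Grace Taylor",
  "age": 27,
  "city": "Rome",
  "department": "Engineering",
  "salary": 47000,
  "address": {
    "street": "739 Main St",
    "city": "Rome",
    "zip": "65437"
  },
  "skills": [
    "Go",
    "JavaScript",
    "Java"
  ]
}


Query: skills[-1]
Path: skills -> last element
Value: Java

Java


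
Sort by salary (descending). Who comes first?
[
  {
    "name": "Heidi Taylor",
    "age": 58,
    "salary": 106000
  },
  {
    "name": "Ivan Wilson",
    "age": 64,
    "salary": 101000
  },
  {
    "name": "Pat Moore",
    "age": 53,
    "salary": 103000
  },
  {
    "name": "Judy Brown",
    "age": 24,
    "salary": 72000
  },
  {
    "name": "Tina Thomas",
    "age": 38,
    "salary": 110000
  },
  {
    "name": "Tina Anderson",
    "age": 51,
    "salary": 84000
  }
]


Sort by: salary (descending)

Sorted order:
  1. Tina Thomas (salary = 110000)
  2. Heidi Taylor (salary = 106000)
  3. Pat Moore (salary = 103000)
  4. Ivan Wilson (salary = 101000)
  5. Tina Anderson (salary = 84000)
  6. Judy Brown (salary = 72000)

First: Tina Thomas

Tina Thomas


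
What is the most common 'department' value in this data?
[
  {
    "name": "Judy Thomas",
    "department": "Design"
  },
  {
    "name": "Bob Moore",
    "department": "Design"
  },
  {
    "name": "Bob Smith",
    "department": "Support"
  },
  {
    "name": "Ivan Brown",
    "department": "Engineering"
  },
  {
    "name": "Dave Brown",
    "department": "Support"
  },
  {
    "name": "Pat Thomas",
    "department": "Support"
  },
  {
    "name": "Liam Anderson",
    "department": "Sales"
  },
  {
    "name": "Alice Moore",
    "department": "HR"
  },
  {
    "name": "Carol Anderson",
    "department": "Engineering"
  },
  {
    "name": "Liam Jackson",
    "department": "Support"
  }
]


Counting 'department' values across 10 records:

  Support: 4 ####
  Design: 2 ##
  Engineering: 2 ##
  Sales: 1 #
  HR: 1 #

Most common: Support (4 times)

Support (4 times)


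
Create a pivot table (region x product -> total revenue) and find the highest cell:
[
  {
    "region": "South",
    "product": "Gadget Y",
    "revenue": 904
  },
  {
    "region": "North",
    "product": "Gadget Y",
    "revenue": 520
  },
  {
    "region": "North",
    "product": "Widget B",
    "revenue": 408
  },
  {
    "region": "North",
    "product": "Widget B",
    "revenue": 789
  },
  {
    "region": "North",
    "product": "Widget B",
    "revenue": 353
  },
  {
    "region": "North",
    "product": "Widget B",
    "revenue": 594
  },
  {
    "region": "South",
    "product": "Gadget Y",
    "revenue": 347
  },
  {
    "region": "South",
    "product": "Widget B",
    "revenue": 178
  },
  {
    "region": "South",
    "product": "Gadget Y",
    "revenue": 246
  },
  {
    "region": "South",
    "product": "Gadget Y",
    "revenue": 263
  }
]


Pivot: region (rows) x product (columns) -> total revenue

     Gadget Y      Widget B    
North          520          2144  
South         1760           178  

Highest: North / Widget B = $2144

North / Widget B = $2144


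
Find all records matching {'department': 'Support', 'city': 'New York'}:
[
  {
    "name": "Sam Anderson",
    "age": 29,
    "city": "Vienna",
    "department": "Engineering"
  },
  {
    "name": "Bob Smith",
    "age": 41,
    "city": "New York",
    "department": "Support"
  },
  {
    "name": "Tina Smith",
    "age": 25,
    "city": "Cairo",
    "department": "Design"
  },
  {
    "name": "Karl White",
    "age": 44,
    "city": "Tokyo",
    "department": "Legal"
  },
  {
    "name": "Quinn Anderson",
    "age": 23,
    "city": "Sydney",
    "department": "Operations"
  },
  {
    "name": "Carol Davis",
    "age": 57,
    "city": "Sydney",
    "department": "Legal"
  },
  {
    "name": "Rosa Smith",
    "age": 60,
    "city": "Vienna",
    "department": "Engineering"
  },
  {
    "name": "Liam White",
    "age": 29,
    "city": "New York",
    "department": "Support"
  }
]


Search criteria: {'department': 'Support', 'city': 'New York'}

Checking 8 records:
  Sam Anderson: {department: Engineering, city: Vienna}
  Bob Smith: {department: Support, city: New York} <-- MATCH
  Tina Smith: {department: Design, city: Cairo}
  Karl White: {department: Legal, city: Tokyo}
  Quinn Anderson: {department: Operations, city: Sydney}
  Carol Davis: {department: Legal, city: Sydney}
  Rosa Smith: {department: Engineering, city: Vienna}
  Liam White: {department: Support, city: New York} <-- MATCH

Matches: ["Bob Smith", "Liam White"]

["Bob Smith", "Liam White"]


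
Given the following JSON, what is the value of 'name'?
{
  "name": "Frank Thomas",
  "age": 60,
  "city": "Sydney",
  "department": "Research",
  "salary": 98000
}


Looking up field 'name'
Value: Frank Thomas

Frank Thomas


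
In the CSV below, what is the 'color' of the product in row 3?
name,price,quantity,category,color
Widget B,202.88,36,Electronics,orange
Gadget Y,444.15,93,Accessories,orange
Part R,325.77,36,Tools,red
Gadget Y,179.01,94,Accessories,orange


Query: Row 3 ('Part R'), column 'color'
Value: red

red


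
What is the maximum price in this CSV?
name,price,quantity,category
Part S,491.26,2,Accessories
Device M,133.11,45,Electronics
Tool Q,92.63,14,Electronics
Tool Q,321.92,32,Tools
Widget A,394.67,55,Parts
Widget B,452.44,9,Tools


Computing maximum price:
Values: [491.26, 133.11, 92.63, 321.92, 394.67, 452.44]
Max = 491.26

491.26


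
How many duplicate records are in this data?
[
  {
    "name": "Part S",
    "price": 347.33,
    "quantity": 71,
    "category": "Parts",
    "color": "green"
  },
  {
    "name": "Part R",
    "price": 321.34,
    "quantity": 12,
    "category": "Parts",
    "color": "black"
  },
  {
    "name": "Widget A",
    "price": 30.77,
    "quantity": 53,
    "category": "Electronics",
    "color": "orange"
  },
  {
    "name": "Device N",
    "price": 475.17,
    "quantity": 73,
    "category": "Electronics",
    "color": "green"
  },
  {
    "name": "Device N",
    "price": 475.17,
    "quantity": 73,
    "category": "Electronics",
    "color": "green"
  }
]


Checking 5 records for duplicates:

  Row 1: Part S ($347.33, qty 71)
  Row 2: Part R ($321.34, qty 12)
  Row 3: Widget A ($30.77, qty 53)
  Row 4: Device N ($475.17, qty 73)
  Row 5: Device N ($475.17, qty 73) <-- DUPLICATE

Duplicates found: 1
Unique records: 4

1 duplicates, 4 unique


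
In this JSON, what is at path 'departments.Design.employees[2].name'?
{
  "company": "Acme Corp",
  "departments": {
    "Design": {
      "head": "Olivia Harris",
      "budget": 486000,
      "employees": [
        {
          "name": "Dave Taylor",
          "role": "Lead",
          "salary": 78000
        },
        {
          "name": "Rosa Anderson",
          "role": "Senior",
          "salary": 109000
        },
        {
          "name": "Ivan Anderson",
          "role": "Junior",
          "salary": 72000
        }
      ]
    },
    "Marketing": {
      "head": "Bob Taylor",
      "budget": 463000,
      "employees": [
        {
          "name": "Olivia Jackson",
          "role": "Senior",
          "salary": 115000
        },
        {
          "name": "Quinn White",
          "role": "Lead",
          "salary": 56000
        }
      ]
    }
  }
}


Path: departments.Design.employees[2].name

Navigate:
  -> departments
  -> Design
  -> employees[2].name = 'Ivan Anderson'

Ivan Anderson


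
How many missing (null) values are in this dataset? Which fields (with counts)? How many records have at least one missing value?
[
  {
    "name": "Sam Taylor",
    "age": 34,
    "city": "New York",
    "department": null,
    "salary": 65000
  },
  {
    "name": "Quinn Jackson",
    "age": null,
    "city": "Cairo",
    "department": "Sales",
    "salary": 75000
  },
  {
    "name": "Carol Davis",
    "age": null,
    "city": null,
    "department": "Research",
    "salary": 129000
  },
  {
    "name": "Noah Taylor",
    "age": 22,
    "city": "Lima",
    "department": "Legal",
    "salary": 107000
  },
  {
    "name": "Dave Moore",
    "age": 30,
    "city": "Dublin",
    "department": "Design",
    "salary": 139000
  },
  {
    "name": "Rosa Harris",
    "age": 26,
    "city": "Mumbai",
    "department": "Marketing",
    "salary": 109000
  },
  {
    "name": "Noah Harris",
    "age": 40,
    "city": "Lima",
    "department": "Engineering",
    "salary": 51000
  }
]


Checking for missing (null) values in 7 records:

  Sam Taylor: department
  Quinn Jackson: age
  Carol Davis: age, city
  Noah Taylor: complete
  Dave Moore: complete
  Rosa Harris: complete
  Noah Harris: complete

Per field:
  name: 0 missing
  age: 2 missing
  city: 1 missing
  department: 1 missing
  salary: 0 missing

Total missing values: 4
Records with any missing: 3

4 missing values (age: 2, city: 1, department: 1); 3 incomplete records


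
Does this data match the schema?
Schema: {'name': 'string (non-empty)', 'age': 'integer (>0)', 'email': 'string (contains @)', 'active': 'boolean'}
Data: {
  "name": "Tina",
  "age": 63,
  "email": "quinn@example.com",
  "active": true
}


Validating each field against schema:
  name: OK (non-empty string)
  age: OK (positive integer)
  email: OK (string with @)
  active: OK (boolean)

Result: VALID

VALID


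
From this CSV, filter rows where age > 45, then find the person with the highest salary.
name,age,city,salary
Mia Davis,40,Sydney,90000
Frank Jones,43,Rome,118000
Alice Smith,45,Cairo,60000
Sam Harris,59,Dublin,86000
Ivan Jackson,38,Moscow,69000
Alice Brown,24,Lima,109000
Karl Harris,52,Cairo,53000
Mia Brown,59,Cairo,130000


Filter: age > 45
Sort by: salary (descending)

Filtered records (3):
  Mia Brown, age 59, salary $130000
  Sam Harris, age 59, salary $86000
  Karl Harris, age 52, salary $53000

Highest salary: Mia Brown ($130000)

Mia Brown


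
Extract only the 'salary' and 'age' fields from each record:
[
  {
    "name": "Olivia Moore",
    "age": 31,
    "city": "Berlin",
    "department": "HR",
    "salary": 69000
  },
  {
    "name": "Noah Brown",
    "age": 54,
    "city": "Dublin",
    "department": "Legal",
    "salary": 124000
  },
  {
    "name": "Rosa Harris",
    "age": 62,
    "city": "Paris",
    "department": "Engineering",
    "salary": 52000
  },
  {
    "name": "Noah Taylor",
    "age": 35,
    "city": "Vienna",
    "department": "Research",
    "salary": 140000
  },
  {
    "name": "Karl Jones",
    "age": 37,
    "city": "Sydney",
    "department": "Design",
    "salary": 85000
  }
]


Original: 5 records with fields: name, age, city, department, salary
Keep: ['salary', 'age']
Drop: ['name', 'city', 'department']
Result: 5 records, 2 fields each

[
  {
    "salary": 69000,
    "age": 31
  },
  {
    "salary": 124000,
    "age": 54
  },
  {
    "salary": 52000,
    "age": 62
  },
  {
    "salary": 140000,
    "age": 35
  },
  {
    "salary": 85000,
    "age": 37
  }
]


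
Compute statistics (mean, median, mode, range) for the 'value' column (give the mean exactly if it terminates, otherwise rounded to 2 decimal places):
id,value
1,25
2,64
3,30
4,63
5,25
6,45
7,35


Data: [25, 64, 30, 63, 25, 45, 35]
Count: 7
Sum: 287
Mean: 287/7 = 41
Sorted: [25, 25, 30, 35, 45, 63, 64]
Median: 35.0
Mode: 25 (2 times)
Range: 64 - 25 = 39
Min: 25, Max: 64

mean=41, median=35.0, mode=25, range=39


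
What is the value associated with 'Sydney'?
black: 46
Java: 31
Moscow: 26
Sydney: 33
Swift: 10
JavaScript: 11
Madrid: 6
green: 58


Looking up key 'Sydney'
Value: 33

33


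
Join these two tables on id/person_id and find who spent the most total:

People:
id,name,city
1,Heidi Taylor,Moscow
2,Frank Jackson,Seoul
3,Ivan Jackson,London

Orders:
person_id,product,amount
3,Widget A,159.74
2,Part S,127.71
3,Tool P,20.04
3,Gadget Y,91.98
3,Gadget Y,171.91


Join on: people.id = orders.person_id

Joined rows:
  Ivan Jackson (London) bought Widget A for $159.74
  Frank Jackson (Seoul) bought Part S for $127.71
  Ivan Jackson (London) bought Tool P for $20.04
  Ivan Jackson (London) bought Gadget Y for $91.98
  Ivan Jackson (London) bought Gadget Y for $171.91

Total per person:
  Ivan Jackson: $443.67
  Frank Jackson: $127.71

Top spender: Ivan Jackson ($443.67)

Ivan Jackson ($443.67)
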